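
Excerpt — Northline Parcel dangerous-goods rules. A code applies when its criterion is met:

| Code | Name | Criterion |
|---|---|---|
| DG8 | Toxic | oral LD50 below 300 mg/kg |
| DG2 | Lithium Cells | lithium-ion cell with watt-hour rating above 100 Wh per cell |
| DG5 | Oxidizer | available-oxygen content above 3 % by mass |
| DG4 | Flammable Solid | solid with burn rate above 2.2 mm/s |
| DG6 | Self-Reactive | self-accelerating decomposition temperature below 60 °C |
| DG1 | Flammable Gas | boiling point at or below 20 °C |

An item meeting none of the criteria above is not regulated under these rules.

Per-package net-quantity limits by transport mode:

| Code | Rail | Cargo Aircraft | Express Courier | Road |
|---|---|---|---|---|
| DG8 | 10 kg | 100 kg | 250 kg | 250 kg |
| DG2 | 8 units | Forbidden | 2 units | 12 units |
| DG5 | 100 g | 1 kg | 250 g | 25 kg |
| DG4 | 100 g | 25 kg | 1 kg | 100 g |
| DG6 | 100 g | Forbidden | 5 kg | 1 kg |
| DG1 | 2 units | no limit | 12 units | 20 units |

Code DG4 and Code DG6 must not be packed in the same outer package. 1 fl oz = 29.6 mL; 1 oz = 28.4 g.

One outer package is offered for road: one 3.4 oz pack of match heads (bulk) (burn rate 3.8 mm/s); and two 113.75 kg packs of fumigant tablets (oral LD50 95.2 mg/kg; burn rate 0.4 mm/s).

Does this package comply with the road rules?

Yes

With burn rate 3.8 mm/s (> 2.2 mm/s), the match heads (bulk) fall in Code DG4.
With oral LD50 95.2 mg/kg (< 300 mg/kg), the fumigant tablets fall in Code DG8.
Code DG4 quantity: one 3.4 oz pack = 96.56 g.
96.56 g ≤ 100 g (road limit, Code DG4) — within limit.
Code DG8 quantity: two 113.75 kg packs = 227.5 kg.
That is within the Code DG8 road limit of 250 kg.
The segregation rule (Code DG4 with Code DG6) does not apply to Code DG4 with Code DG8.
Every hazard code is within its road limit and no segregation rule is violated.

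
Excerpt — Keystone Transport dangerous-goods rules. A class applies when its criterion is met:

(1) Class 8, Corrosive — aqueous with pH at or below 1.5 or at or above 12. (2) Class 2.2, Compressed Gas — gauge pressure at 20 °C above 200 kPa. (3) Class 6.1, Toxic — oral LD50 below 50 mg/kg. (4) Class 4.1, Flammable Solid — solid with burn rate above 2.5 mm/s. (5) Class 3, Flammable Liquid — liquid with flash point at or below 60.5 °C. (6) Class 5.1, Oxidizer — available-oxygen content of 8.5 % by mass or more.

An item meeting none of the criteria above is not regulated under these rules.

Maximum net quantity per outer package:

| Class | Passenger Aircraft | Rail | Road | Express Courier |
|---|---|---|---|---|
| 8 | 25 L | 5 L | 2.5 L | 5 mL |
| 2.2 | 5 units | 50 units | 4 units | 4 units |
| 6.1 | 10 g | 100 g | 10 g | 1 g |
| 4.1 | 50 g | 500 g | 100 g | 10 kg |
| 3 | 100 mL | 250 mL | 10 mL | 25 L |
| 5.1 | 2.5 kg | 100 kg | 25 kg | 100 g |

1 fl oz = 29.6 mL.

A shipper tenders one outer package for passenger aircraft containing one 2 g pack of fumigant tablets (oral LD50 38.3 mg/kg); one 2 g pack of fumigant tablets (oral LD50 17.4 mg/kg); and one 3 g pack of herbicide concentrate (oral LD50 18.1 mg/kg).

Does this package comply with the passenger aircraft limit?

Yes

Oral LD50 38.3 mg/kg meets the Class 6.1 criterion (Toxic), so the fumigant tablets are Class 6.1.
Oral LD50 17.4 mg/kg meets the Class 6.1 criterion (Toxic), so the fumigant tablets are Class 6.1.
Oral LD50 18.1 mg/kg meets the Class 6.1 criterion (Toxic), so the herbicide concentrate is Class 6.1.
Class 6.1 net quantity: 2 g + 2 g + 3 g = 7 g.
7 g is within the passenger aircraft limit of 10 g for Class 6.1.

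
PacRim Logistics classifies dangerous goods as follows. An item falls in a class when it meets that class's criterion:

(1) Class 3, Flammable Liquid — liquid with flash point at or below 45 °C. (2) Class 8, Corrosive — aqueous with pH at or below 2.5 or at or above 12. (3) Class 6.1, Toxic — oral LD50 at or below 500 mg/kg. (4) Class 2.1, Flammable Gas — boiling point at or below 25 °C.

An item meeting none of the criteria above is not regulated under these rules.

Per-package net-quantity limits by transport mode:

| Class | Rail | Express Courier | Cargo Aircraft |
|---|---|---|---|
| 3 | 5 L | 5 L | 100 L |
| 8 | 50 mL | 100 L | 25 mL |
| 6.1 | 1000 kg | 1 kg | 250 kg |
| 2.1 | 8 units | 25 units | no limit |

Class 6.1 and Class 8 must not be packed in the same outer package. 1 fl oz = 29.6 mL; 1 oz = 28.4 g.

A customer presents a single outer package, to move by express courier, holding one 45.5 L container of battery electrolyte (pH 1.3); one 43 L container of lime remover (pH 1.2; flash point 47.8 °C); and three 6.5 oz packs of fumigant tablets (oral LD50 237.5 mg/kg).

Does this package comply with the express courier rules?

No

The battery electrolyte has pH 1.3, which is ≤ 2.5, so it is Class 8 (Corrosive).
With pH 1.2 (≤ 2.5), the lime remover falls in Class 8.
The fumigant tablets have oral LD50 237.5 mg/kg, which is ≤ 500 mg/kg, so they are Class 6.1 (Toxic).
Class 6.1 quantity: three 6.5 oz packs = 553.8 g.
That is within the Class 6.1 express courier limit of 1 kg.
Total Class 8: 45.5 L + 43 L = 88.5 L.
88.5 L is within the express courier limit of 100 L for Class 8.
Class 6.1 and Class 8 may not share an outer package.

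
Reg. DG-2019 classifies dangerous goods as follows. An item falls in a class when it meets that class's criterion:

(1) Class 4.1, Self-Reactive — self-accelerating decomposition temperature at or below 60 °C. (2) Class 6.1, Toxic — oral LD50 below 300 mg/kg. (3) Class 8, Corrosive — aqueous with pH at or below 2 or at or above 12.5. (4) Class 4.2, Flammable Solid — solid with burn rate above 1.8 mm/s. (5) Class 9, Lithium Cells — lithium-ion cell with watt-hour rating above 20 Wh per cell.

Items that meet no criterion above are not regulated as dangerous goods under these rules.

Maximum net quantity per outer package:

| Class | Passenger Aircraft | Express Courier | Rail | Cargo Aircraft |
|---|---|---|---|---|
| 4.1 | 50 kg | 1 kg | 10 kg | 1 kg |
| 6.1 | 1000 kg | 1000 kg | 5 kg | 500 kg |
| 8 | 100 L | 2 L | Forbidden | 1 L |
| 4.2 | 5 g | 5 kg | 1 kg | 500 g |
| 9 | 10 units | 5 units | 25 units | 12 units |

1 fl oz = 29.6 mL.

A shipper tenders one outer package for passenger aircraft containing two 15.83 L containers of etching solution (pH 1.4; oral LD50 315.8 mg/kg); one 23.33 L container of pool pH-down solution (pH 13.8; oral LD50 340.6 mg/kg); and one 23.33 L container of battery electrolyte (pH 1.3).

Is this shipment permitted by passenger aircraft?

The etching solution has pH 1.4, which is ≤ 2, so it is Class 8 (Corrosive).
The pool pH-down solution has pH 13.8, which is ≥ 12.5, so it is Class 8 (Corrosive).
Battery electrolyte: pH 1.3 ≤ 2 → Class 8 (Corrosive).
Class 8 net quantity: (two 15.83 L containers = 31.66 L) + 23.33 L + 23.33 L = 78.32 L.
That is within the Class 8 passenger aircraft limit of 100 L.

Yes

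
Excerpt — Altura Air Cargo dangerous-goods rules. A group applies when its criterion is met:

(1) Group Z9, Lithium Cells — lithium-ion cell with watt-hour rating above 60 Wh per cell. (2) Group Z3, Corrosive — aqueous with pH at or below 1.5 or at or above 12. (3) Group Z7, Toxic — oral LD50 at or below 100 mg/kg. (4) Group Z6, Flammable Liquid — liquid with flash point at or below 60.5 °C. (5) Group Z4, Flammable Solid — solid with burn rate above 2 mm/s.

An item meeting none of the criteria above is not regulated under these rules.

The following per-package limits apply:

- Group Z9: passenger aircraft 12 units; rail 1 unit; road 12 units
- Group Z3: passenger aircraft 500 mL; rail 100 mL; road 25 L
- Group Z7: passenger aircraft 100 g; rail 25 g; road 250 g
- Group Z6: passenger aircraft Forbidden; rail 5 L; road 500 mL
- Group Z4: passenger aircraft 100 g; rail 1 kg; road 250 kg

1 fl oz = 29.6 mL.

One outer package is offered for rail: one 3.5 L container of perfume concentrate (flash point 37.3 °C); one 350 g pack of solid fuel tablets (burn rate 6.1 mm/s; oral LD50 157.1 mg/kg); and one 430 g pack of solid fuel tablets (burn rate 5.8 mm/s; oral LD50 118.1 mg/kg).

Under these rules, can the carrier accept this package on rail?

Flash point 37.3 °C meets the Group Z6 criterion (Flammable Liquid), so the perfume concentrate is Group Z6.
The solid fuel tablets have burn rate 6.1 mm/s, which is > 2 mm/s, so they are Group Z4 (Flammable Solid).
With burn rate 5.8 mm/s (> 2 mm/s), the solid fuel tablets fall in Group Z4.
Group Z4 net quantity: 350 g + 430 g = 780 g.
780 g ≤ 1 kg (rail limit, Group Z4) — within limit.
Group Z6 quantity: 3.5 L.
3.5 L is within the rail limit of 5 L for Group Z6.
Every hazard group is within its rail limit and no segregation rule is violated.

Yes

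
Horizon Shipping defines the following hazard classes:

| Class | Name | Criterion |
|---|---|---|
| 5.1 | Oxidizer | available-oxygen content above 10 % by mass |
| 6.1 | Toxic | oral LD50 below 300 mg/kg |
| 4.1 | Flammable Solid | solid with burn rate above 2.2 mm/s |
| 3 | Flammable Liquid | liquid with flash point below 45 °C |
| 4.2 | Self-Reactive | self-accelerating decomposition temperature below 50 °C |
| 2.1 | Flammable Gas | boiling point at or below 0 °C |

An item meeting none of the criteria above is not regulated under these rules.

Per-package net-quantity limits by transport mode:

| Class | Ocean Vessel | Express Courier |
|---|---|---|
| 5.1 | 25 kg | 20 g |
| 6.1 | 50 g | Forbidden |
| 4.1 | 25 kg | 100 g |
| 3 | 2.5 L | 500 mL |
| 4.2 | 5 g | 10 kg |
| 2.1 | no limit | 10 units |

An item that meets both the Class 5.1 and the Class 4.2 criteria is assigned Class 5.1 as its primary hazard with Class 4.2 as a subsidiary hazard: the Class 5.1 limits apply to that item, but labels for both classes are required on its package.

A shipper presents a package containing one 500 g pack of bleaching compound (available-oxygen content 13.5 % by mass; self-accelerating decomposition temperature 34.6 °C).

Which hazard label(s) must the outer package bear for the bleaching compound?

Available-oxygen content 13.5 % by mass meets the Class 5.1 criterion (Oxidizer), so the bleaching compound is Class 5.1.
The bleaching compound has self-accelerating decomposition temperature 34.6 °C, which is < 50 °C, so it is Class 4.2 (Self-Reactive).
By the precedence rule Class 5.1 is primary and Class 4.2 is subsidiary, and that rule requires both labels on the package.

Class 4.2 and 5.1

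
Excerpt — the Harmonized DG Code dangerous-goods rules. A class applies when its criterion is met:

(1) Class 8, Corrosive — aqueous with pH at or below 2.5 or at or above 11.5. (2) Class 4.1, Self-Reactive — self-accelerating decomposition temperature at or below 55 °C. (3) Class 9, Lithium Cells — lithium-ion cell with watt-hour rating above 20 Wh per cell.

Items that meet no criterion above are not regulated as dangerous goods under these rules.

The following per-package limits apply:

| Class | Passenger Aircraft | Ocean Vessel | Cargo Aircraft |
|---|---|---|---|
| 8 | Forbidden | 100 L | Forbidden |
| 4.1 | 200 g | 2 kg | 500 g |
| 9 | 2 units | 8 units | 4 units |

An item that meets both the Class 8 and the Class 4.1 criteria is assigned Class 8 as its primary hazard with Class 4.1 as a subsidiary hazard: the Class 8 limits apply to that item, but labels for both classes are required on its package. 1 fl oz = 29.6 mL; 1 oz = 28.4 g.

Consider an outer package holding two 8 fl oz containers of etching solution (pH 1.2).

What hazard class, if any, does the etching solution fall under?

Class 8

Etching solution: pH 1.2 ≤ 2.5 → Class 8 (Corrosive).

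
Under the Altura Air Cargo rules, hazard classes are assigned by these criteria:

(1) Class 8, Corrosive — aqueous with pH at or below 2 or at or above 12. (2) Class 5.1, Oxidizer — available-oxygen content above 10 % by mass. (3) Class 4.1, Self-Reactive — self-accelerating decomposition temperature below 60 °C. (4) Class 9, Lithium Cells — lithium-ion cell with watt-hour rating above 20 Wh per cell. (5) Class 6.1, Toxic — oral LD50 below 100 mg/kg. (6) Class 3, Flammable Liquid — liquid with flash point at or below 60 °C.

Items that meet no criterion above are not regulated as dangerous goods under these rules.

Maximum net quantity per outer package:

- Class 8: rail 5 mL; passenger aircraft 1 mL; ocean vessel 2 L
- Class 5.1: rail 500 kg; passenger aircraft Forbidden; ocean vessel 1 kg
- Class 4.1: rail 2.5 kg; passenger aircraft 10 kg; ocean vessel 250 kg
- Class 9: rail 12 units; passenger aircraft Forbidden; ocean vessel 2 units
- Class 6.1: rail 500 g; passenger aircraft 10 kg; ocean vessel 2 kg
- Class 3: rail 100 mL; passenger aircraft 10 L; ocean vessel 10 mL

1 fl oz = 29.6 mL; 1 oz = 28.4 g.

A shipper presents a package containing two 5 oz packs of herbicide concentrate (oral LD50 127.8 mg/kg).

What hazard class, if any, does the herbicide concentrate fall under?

Not regulated

oral LD50 127.8 mg/kg is not below 100 mg/kg, so Class 6.1 does not apply.
No criterion is met, so the item is not regulated.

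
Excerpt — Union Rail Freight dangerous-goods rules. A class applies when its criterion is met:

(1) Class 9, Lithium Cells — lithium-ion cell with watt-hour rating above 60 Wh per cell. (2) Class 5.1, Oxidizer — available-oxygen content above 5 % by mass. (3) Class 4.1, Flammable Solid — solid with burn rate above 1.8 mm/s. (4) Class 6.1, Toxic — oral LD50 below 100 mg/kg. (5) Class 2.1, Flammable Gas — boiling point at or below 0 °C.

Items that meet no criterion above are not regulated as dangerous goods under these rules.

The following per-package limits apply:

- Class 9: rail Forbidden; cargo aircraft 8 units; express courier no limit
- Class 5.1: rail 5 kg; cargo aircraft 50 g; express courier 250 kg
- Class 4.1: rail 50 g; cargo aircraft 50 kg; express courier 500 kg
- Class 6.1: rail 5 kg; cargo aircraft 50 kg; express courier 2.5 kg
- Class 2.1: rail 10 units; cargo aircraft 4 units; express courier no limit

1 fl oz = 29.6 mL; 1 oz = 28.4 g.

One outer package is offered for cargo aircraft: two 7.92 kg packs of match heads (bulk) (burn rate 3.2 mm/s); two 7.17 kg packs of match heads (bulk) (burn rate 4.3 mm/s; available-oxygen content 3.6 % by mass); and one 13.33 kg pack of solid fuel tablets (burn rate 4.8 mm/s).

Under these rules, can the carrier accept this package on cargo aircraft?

Yes

Match heads (bulk): burn rate 3.2 mm/s > 1.8 mm/s → Class 4.1 (Flammable Solid).
The match heads (bulk) have burn rate 4.3 mm/s, which is > 1.8 mm/s, so they are Class 4.1 (Flammable Solid).
Burn rate 4.8 mm/s meets the Class 4.1 criterion (Flammable Solid), so the solid fuel tablets are Class 4.1.
Class 4.1 net quantity: (two 7.92 kg packs = 15.84 kg) + (two 7.17 kg packs = 14.34 kg) + 13.33 kg = 43.51 kg.
That is within the Class 4.1 cargo aircraft limit of 50 kg.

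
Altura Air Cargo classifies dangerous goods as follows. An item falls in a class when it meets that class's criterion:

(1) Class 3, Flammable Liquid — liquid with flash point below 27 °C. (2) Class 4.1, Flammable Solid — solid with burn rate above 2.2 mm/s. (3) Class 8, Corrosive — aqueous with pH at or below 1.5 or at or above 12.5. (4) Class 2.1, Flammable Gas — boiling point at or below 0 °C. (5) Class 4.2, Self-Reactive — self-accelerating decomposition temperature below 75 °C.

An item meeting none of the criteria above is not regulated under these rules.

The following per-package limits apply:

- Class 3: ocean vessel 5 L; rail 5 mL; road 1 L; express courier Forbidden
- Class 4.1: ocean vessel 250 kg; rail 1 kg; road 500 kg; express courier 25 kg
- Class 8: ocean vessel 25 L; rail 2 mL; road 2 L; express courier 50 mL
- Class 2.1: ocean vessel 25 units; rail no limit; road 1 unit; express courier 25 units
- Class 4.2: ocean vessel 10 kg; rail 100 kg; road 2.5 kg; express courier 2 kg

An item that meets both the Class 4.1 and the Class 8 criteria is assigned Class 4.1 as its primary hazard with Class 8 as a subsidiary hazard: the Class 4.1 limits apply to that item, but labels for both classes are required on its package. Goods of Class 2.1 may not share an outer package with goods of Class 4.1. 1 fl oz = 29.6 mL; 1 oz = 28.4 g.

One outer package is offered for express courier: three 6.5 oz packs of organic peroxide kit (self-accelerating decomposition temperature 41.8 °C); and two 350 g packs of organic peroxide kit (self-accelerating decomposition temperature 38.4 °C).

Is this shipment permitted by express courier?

Yes

With self-accelerating decomposition temperature 41.8 °C (< 75 °C), the organic peroxide kit falls in Class 4.2.
With self-accelerating decomposition temperature 38.4 °C (< 75 °C), the organic peroxide kit falls in Class 4.2.
Class 4.2 net quantity: (three 6.5 oz packs = 553.8 g) + (two 350 g packs = 700 g) = 1253.8 g.
1253.8 g ≤ 2 kg (express courier limit, Class 4.2) — within limit.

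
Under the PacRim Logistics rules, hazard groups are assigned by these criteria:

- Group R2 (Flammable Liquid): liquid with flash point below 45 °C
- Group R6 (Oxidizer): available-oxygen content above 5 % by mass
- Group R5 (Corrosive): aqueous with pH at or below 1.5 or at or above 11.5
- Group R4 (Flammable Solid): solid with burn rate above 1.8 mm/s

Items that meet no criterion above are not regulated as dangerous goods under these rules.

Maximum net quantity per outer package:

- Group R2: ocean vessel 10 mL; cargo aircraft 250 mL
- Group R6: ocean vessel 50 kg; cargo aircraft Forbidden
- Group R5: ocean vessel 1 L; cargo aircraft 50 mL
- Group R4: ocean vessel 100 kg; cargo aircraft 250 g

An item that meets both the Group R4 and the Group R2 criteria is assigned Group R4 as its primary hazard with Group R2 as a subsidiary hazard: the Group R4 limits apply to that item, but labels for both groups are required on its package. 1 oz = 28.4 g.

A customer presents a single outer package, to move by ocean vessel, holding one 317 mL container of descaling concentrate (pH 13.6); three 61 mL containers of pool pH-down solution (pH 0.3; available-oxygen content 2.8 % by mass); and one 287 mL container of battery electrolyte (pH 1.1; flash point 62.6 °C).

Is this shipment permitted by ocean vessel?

The descaling concentrate has pH 13.6, which is ≥ 11.5, so it is Group R5 (Corrosive).
With pH 0.3 (≤ 1.5), the pool pH-down solution falls in Group R5.
pH 1.1 meets the Group R5 criterion (Corrosive), so the battery electrolyte is Group R5.
Group R5 net quantity: 317 mL + (three 61 mL containers = 183 mL) + 287 mL = 787 mL.
787 mL is within the ocean vessel limit of 1 L for Group R5.

Yes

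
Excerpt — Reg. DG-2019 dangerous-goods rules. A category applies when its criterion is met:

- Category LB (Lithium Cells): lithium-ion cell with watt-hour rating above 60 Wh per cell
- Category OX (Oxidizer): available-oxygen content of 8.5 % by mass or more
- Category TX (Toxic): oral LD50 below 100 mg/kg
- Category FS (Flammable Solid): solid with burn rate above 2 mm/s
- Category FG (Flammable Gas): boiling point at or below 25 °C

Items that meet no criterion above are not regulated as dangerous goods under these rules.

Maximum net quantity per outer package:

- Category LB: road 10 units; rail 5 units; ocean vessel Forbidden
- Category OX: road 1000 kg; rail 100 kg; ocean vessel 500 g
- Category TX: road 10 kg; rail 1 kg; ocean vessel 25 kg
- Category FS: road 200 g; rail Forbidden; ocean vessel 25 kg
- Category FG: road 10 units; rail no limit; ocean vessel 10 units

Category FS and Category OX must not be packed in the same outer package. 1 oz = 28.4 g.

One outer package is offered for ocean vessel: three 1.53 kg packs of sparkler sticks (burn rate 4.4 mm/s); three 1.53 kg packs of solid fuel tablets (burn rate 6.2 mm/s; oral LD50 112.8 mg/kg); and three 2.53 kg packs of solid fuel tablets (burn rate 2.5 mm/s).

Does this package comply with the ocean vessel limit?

With burn rate 4.4 mm/s (> 2 mm/s), the sparkler sticks fall in Category FS.
Solid fuel tablets: burn rate 6.2 mm/s > 2 mm/s → Category FS (Flammable Solid).
Solid fuel tablets: burn rate 2.5 mm/s > 2 mm/s → Category FS (Flammable Solid).
Total Category FS: (three 1.53 kg packs = 4.59 kg) + (three 1.53 kg packs = 4.59 kg) + (three 2.53 kg packs = 7.59 kg) = 16.77 kg.
16.77 kg is within the ocean vessel limit of 25 kg for Category FS.

Yes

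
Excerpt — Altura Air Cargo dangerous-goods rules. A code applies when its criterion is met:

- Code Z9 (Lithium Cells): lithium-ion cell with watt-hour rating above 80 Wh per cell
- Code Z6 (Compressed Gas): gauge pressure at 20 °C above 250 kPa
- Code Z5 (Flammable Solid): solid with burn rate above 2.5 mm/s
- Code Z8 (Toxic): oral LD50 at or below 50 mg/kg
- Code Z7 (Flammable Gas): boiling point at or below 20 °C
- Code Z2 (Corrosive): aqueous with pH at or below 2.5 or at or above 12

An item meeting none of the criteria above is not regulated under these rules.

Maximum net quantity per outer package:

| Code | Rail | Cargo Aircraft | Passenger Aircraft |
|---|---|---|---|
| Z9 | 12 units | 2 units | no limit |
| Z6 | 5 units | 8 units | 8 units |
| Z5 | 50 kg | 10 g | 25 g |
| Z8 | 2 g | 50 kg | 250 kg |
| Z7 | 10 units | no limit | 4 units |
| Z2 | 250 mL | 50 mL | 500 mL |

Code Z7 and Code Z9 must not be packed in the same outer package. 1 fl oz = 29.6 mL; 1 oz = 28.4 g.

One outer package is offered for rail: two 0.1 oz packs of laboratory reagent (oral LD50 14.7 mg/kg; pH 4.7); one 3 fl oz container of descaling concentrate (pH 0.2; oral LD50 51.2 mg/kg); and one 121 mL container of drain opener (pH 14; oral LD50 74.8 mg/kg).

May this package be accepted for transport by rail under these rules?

No

The laboratory reagent has oral LD50 14.7 mg/kg, which is ≤ 50 mg/kg, so it is Code Z8 (Toxic).
Descaling concentrate: pH 0.2 ≤ 2.5 → Code Z2 (Corrosive).
pH 14 meets the Code Z2 criterion (Corrosive), so the drain opener is Code Z2.
Total Code Z2: (one 3 fl oz container = 88.8 mL) + 121 mL = 209.8 mL.
That is within the Code Z2 rail limit of 250 mL.
Code Z8 quantity: two 0.1 oz packs = 5.68 g.
5.68 g > 2 g (rail limit, Code Z8) — over the limit.
The segregation rule (Code Z7 with Code Z9) does not apply to Code Z2 with Code Z8.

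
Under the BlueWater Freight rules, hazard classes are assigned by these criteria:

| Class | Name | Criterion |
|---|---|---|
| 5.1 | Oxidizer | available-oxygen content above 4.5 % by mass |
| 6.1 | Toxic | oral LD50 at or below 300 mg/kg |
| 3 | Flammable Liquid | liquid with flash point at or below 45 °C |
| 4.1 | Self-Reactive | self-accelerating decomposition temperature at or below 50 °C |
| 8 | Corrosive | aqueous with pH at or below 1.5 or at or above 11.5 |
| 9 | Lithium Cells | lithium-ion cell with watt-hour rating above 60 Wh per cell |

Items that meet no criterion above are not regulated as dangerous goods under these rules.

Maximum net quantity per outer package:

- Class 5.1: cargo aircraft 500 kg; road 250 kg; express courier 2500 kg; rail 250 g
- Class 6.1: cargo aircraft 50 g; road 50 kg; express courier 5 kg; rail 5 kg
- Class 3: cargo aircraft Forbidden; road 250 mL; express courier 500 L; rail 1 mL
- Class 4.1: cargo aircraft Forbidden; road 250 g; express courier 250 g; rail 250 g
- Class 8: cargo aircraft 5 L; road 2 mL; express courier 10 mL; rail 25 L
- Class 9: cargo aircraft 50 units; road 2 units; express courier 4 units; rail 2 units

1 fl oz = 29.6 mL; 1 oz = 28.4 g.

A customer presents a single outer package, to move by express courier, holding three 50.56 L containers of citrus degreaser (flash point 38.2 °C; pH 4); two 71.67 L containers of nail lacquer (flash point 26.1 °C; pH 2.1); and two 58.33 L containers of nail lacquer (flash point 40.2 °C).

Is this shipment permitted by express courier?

Yes

With flash point 38.2 °C (≤ 45 °C), the citrus degreaser falls in Class 3.
Nail lacquer: flash point 26.1 °C ≤ 45 °C → Class 3 (Flammable Liquid).
Flash point 40.2 °C meets the Class 3 criterion (Flammable Liquid), so the nail lacquer is Class 3.
Class 3 net quantity: (three 50.56 L containers = 151.68 L) + (two 71.67 L containers = 143.34 L) + (two 58.33 L containers = 116.66 L) = 411.68 L.
That is within the Class 3 express courier limit of 500 L.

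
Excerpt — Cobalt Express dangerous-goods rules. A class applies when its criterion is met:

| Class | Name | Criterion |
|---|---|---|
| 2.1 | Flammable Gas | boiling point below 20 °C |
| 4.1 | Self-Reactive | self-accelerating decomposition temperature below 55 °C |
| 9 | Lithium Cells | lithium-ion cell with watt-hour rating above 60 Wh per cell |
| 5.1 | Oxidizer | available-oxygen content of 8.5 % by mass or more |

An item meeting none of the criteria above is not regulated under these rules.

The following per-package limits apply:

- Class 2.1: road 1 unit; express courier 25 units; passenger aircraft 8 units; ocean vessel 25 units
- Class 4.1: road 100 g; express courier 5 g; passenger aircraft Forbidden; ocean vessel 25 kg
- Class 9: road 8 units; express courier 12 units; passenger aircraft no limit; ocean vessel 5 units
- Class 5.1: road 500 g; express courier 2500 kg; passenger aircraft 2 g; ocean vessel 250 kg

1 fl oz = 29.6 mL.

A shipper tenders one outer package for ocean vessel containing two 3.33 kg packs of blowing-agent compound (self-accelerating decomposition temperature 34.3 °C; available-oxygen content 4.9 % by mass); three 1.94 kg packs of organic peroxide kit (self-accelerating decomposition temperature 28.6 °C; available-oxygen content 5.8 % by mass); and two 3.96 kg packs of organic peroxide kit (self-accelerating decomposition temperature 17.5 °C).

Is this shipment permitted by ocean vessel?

Yes

Self-accelerating decomposition temperature 34.3 °C meets the Class 4.1 criterion (Self-Reactive), so the blowing-agent compound is Class 4.1.
The organic peroxide kit has self-accelerating decomposition temperature 28.6 °C, which is < 55 °C, so it is Class 4.1 (Self-Reactive).
Organic peroxide kit: self-accelerating decomposition temperature 17.5 °C < 55 °C → Class 4.1 (Self-Reactive).
Class 4.1 net quantity: (two 3.33 kg packs = 6.66 kg) + (three 1.94 kg packs = 5.82 kg) + (two 3.96 kg packs = 7.92 kg) = 20.4 kg.
20.4 kg ≤ 25 kg (ocean vessel limit, Class 4.1) — within limit.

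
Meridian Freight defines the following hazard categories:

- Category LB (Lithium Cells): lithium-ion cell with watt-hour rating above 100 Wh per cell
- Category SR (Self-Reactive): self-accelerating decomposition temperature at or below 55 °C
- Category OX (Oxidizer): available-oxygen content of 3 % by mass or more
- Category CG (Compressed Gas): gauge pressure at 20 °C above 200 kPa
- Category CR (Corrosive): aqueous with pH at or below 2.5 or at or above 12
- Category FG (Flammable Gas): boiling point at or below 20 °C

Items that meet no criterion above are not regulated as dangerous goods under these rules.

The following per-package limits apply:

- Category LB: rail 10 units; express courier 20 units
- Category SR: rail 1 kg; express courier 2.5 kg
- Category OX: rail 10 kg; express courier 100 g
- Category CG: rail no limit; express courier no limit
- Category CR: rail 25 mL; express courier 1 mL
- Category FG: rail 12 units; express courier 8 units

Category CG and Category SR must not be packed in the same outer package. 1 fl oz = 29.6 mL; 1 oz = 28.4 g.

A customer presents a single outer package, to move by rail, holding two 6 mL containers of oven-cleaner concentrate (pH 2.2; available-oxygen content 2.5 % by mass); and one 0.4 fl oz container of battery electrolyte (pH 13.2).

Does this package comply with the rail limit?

Yes

pH 2.2 meets the Category CR criterion (Corrosive), so the oven-cleaner concentrate is Category CR.
Battery electrolyte: pH 13.2 ≥ 12 → Category CR (Corrosive).
Total Category CR: (two 6 mL containers = 12 mL) + (one 0.4 fl oz container = 11.84 mL) = 23.84 mL.
23.84 mL is within the rail limit of 25 mL for Category CR.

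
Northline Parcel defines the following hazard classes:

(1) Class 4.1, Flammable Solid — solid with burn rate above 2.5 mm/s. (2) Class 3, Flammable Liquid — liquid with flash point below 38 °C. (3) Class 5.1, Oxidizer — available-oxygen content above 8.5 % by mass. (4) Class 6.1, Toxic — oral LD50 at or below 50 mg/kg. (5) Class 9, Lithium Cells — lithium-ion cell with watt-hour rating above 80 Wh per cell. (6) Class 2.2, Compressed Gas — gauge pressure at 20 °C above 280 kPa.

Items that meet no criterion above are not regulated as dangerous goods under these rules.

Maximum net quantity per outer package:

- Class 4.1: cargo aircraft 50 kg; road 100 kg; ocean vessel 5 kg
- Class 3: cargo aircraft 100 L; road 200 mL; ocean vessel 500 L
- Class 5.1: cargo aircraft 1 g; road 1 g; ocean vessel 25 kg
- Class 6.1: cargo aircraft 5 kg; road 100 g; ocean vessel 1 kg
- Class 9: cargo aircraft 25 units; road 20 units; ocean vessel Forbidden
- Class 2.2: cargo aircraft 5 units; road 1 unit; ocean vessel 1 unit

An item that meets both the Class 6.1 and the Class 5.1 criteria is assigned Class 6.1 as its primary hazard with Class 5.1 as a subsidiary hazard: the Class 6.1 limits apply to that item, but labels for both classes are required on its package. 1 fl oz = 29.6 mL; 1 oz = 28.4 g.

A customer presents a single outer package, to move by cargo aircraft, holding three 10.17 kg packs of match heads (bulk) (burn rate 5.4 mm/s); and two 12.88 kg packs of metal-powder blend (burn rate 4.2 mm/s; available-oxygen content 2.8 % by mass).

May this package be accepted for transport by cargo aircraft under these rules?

Burn rate 5.4 mm/s meets the Class 4.1 criterion (Flammable Solid), so the match heads (bulk) are Class 4.1.
Burn rate 4.2 mm/s meets the Class 4.1 criterion (Flammable Solid), so the metal-powder blend is Class 4.1.
Class 4.1 net quantity: (three 10.17 kg packs = 30.51 kg) + (two 12.88 kg packs = 25.76 kg) = 56.27 kg.
56.27 kg > 50 kg (cargo aircraft limit, Class 4.1) — over the limit.

No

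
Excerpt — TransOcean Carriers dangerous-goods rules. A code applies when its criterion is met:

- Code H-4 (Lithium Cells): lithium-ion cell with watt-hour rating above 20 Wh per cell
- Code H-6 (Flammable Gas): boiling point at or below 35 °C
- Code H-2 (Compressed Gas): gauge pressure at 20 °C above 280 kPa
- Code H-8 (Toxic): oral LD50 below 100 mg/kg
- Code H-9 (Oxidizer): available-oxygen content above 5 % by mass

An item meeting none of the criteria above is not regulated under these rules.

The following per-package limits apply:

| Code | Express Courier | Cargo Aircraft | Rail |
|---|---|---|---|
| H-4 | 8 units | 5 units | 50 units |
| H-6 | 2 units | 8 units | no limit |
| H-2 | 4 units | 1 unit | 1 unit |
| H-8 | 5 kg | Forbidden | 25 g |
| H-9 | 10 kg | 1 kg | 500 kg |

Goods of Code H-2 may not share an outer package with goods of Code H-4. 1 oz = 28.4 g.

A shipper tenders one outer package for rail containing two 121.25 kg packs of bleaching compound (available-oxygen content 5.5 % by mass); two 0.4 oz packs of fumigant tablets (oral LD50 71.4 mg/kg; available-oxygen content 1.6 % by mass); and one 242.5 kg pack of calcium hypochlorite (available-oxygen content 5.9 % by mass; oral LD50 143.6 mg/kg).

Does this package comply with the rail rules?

Yes

With available-oxygen content 5.5 % by mass (> 5 % by mass), the bleaching compound falls in Code H-9.
The fumigant tablets have oral LD50 71.4 mg/kg, which is < 100 mg/kg, so they are Code H-8 (Toxic).
Calcium hypochlorite: available-oxygen content 5.9 % by mass > 5 % by mass → Code H-9 (Oxidizer).
Code H-9 net quantity: (two 121.25 kg packs = 242.5 kg) + 242.5 kg = 485 kg.
That is within the Code H-9 rail limit of 500 kg.
Code H-8 quantity: two 0.4 oz packs = 22.72 g.
22.72 g is within the rail limit of 25 g for Code H-8.
The segregation rule (Code H-2 with Code H-4) does not apply to Code H-9 with Code H-8.
Every hazard code is within its rail limit and no segregation rule is violated.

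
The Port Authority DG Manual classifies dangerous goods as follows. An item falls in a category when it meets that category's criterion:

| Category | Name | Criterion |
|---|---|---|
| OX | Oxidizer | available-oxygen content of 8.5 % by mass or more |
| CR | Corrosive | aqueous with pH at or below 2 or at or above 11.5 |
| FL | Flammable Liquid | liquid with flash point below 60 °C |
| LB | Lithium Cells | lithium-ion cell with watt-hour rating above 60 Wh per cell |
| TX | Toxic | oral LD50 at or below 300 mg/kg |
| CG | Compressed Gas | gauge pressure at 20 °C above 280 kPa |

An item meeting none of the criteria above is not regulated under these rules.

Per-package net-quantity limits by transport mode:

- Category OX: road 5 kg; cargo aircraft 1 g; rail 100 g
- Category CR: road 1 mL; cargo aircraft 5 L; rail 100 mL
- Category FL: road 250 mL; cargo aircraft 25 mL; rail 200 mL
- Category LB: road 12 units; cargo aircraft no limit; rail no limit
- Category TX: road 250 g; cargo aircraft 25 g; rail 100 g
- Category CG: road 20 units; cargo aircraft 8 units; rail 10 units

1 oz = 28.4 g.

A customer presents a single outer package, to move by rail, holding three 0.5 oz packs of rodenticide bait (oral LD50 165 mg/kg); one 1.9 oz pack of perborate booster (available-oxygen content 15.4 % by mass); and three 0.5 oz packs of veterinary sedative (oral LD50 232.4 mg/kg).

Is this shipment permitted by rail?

Yes

Rodenticide bait: oral LD50 165 mg/kg ≤ 300 mg/kg → Category TX (Toxic).
The perborate booster has available-oxygen content 15.4 % by mass, which is ≥ 8.5 % by mass, so it is Category OX (Oxidizer).
Oral LD50 232.4 mg/kg meets the Category TX criterion (Toxic), so the veterinary sedative is Category TX.
Category TX net quantity: (three 0.5 oz packs = 42.6 g) + (three 0.5 oz packs = 42.6 g) = 85.2 g.
That is within the Category TX rail limit of 100 g.
Category OX quantity: one 1.9 oz pack = 53.96 g.
53.96 g ≤ 100 g (rail limit, Category OX) — within limit.
Every hazard category is within its rail limit and no segregation rule is violated.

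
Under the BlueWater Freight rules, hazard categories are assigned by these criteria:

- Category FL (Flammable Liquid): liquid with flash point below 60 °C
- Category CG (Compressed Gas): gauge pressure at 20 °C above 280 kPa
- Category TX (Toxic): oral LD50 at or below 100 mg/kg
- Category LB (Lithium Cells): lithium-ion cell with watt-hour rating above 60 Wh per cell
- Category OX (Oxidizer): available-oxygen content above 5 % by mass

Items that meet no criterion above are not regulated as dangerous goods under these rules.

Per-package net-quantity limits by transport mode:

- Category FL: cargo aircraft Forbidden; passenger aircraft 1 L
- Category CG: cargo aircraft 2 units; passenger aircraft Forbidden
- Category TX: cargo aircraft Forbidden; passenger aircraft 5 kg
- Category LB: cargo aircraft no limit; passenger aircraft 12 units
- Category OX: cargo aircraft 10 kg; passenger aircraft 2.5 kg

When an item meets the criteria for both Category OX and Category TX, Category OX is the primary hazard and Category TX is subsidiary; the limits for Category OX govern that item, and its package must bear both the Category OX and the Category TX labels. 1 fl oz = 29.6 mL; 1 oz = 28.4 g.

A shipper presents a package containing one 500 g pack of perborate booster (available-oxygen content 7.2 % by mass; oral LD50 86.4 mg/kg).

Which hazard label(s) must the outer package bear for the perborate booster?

Available-oxygen content 7.2 % by mass meets the Category OX criterion (Oxidizer), so the perborate booster is Category OX.
With oral LD50 86.4 mg/kg (≤ 100 mg/kg), the perborate booster falls in Category TX.
By the precedence rule Category OX is primary and Category TX is subsidiary, and that rule requires both labels on the package.

Category OX and TX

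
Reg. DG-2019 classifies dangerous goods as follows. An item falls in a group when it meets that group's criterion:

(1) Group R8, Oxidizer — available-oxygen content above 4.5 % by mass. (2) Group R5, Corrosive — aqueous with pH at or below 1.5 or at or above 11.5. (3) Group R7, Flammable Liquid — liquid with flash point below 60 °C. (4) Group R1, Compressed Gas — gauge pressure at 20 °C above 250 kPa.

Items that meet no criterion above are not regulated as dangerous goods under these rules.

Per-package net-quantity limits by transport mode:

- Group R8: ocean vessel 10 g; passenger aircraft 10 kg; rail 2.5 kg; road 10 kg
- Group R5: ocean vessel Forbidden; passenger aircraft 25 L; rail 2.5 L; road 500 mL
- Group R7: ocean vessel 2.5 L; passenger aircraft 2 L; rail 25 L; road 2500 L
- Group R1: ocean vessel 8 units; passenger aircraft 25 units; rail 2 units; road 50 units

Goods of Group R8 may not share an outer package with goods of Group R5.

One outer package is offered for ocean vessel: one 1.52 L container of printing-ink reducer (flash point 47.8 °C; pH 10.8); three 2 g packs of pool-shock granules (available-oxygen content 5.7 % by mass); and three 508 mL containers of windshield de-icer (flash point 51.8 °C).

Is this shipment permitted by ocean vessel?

Flash point 47.8 °C meets the Group R7 criterion (Flammable Liquid), so the printing-ink reducer is Group R7.
Available-oxygen content 5.7 % by mass meets the Group R8 criterion (Oxidizer), so the pool-shock granules are Group R8.
Windshield de-icer: flash point 51.8 °C < 60 °C → Group R7 (Flammable Liquid).
Total Group R7: 1.52 L + (three 508 mL containers = 1.524 L) = 3.044 L.
3.044 L exceeds the ocean vessel limit of 2.5 L for Group R7.
Group R8 quantity: three 2 g packs = 6 g.
That is within the Group R8 ocean vessel limit of 10 g.
The segregation rule (Group R8 with Group R5) does not apply to Group R7 with Group R8.

No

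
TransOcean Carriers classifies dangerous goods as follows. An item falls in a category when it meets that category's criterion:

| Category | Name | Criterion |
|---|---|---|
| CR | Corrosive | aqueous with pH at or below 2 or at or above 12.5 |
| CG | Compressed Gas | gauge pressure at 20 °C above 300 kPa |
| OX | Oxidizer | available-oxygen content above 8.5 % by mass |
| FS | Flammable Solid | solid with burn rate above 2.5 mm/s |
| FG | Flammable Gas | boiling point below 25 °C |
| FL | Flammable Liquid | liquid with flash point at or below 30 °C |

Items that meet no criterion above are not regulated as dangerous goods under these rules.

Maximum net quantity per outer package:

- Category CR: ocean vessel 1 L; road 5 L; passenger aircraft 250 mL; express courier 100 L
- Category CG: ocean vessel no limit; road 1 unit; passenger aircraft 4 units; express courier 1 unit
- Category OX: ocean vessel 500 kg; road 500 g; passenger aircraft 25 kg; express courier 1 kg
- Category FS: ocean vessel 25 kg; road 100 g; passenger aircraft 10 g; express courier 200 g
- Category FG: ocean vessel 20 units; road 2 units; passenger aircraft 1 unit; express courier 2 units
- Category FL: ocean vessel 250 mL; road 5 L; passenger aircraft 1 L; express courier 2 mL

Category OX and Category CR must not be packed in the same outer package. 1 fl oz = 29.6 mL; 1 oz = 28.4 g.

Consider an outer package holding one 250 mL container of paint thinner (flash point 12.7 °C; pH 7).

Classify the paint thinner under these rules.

The paint thinner has flash point 12.7 °C, which is ≤ 30 °C, so it is Category FL (Flammable Liquid).

Category FL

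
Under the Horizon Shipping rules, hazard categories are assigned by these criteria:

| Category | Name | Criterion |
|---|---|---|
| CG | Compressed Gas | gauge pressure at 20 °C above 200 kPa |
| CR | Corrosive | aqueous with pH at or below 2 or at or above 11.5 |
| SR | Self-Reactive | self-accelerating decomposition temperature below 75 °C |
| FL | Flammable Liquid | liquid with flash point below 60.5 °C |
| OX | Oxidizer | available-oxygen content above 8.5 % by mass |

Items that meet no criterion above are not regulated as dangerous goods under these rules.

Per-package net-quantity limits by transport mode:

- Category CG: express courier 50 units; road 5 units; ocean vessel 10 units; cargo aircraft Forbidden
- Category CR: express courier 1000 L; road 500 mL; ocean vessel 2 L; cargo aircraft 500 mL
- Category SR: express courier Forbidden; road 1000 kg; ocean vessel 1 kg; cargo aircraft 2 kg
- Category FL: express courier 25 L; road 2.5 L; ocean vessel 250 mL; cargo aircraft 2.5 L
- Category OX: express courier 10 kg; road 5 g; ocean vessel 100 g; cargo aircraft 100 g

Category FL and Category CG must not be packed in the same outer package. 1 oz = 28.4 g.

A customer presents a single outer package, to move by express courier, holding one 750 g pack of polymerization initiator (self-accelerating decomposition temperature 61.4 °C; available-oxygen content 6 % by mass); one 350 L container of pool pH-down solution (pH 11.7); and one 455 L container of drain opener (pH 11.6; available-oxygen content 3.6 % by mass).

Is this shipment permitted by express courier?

With self-accelerating decomposition temperature 61.4 °C (< 75 °C), the polymerization initiator falls in Category SR.
The pool pH-down solution has pH 11.7, which is ≥ 11.5, so it is Category CR (Corrosive).
With pH 11.6 (≥ 11.5), the drain opener falls in Category CR.
Total Category CR: 350 L + 455 L = 805 L.
805 L ≤ 1000 L (express courier limit, Category CR) — within limit.
Category SR quantity: 750 g.
By express courier, Category SR is Forbidden regardless of quantity.
The segregation rule (Category FL with Category CG) does not apply to Category CR with Category SR.

No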